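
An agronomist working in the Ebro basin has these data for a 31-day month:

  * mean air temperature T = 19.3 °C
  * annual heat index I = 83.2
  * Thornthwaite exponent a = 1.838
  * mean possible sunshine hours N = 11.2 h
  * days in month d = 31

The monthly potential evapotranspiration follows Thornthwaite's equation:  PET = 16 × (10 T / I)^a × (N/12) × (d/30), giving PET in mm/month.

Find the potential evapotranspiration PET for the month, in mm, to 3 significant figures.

72.5 mm

10T/I = 10 × 19.3 / 83.2 = 2.3197
(10T/I)^a = 2.3197^1.838 = 4.6953
Uncorrected PET = 16 × 4.6953 = 75.125 mm
Correction = (N/12)(d/30) = (11.2/12)(31/30) = 0.9644
PET = 75.125 × 0.9644 = 72.451 mm/month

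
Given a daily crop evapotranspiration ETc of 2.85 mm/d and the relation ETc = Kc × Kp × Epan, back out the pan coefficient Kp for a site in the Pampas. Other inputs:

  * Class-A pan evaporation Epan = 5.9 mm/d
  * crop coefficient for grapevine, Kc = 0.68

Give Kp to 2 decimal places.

ETc = Kc × Kp × Epan  ⇒  Kp = ETc / (Kc × Epan)
Kp = 2.85 / (0.68 × 5.9) = 2.85 / 4.012 = 0.7104

0.71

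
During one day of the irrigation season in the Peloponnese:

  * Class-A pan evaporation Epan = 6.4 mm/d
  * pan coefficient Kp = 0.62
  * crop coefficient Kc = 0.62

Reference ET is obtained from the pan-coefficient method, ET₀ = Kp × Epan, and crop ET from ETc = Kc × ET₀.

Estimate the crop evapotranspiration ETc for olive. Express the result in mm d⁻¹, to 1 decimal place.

ET₀ = 0.62 × 6.4 = 3.9680 mm/d
ETc = Kc × ET₀ = 0.62 × 3.9680 = 2.4602 mm/d

2.5 mm d⁻¹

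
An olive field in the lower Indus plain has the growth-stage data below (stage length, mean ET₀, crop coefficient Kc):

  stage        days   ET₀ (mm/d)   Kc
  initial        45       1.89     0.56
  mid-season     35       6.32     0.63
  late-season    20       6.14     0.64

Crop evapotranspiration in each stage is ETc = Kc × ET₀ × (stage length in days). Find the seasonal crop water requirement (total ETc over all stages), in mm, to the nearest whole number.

266 mm

initial: 0.56 × 1.89 × 45 = 47.63 mm
mid-season: 0.63 × 6.32 × 35 = 139.36 mm
late-season: 0.64 × 6.14 × 20 = 78.59 mm
Seasonal total = 265.58 mm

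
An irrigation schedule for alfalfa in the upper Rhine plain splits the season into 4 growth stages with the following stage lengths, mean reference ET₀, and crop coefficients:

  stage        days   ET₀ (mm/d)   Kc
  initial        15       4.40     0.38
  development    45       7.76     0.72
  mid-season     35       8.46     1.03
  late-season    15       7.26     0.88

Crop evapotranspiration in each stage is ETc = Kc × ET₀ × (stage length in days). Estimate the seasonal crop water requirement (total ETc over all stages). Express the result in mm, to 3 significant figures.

677 mm

initial: 0.38 × 4.40 × 15 = 25.08 mm
development: 0.72 × 7.76 × 45 = 251.42 mm
mid-season: 1.03 × 8.46 × 35 = 304.98 mm
late-season: 0.88 × 7.26 × 15 = 95.83 mm
Seasonal total = 677.31 mm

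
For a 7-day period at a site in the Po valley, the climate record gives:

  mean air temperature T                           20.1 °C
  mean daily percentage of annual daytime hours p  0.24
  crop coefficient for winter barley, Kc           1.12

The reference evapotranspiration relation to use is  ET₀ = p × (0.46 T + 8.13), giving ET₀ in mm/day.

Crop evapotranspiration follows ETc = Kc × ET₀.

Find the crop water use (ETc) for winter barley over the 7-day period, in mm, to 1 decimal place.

ET₀ = 0.24 × (0.46 × 20.1 + 8.13) = 0.24 × 17.376 = 4.1702 mm/d
ETc = Kc × ET₀ = 1.12 × 4.1702 = 4.6706 mm/d
Over 7 days: 4.6706 × 7 = 32.694 mm

32.7 mm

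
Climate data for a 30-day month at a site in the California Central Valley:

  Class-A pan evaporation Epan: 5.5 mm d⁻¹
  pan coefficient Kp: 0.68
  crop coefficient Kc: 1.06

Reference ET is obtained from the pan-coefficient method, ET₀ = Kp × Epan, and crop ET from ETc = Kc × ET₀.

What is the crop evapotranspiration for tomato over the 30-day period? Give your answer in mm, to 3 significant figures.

119 mm

ET₀ = 0.68 × 5.5 = 3.7400 mm/d
ETc = Kc × ET₀ = 1.06 × 3.7400 = 3.9644 mm/d
Over 30 days: 3.9644 × 30 = 118.932 mm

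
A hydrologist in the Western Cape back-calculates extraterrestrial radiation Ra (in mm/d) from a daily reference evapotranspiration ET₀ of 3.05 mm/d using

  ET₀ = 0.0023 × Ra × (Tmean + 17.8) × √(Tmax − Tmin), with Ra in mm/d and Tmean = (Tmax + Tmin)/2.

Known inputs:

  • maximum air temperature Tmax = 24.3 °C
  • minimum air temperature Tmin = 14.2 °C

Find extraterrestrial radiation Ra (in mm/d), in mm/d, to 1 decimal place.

11.3 mm/d

Tmean = 19.25 °C; √ΔT = 3.1780
Ra = ET₀ / [0.0023 × (Tmean+17.8) × √ΔT] = 3.05 / (0.0023 × 37.05 × 3.1780) = 11.262 mm/d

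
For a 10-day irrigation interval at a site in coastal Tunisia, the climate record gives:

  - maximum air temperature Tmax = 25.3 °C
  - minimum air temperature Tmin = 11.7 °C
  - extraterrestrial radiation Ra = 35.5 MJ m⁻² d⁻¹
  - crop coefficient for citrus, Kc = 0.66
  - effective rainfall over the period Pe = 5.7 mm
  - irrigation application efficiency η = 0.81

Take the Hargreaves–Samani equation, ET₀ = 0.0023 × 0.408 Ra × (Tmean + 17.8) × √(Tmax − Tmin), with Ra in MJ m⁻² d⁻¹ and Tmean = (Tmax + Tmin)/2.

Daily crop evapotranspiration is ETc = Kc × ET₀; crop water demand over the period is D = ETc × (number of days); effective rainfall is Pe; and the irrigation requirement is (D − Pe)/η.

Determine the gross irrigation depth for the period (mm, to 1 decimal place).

Tmean = (25.3 + 11.7)/2 = 18.50 °C
0.408 Ra = 0.408 × 35.5 = 14.4840 mm/d equivalent
ET₀ = 0.0023 × 14.4840 × (18.50 + 17.8) × √13.6 = 0.0023 × 14.4840 × 36.30 × 3.6878 = 4.4595 mm/d
ETc = Kc × ET₀ = 0.66 × 4.4595 = 2.9433 mm/d
Crop demand D = ETc × 10 d = 2.9433 × 10 = 29.433 mm
D − Pe = 29.433 − 5.7 = 23.733 mm
Gross irrigation = 23.733 / 0.81 = 29.300 mm

29.3 mm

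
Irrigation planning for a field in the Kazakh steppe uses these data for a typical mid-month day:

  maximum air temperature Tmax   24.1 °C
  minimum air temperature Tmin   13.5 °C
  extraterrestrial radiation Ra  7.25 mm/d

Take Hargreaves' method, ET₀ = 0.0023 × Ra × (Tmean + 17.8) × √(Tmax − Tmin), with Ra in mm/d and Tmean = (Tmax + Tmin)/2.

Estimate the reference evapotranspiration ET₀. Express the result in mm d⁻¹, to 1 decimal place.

Tmean = (24.1 + 13.5)/2 = 18.80 °C
ET₀ = 0.0023 × 7.25 × (18.80 + 17.8) × √10.6 = 0.0023 × 7.25 × 36.60 × 3.2558 = 1.9870 mm/d

2.0 mm d⁻¹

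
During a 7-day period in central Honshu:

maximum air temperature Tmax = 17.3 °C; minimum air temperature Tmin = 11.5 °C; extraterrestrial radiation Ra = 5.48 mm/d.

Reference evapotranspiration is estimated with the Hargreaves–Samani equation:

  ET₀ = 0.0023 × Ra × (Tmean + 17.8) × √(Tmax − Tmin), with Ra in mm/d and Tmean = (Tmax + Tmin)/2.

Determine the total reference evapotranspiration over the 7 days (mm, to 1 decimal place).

Tmean = (17.3 + 11.5)/2 = 14.40 °C
ET₀ = 0.0023 × 5.48 × (14.40 + 17.8) × √5.8 = 0.0023 × 5.48 × 32.20 × 2.4083 = 0.9774 mm/d
Over 7 days: 0.9774 × 7 = 6.842 mm

6.8 mm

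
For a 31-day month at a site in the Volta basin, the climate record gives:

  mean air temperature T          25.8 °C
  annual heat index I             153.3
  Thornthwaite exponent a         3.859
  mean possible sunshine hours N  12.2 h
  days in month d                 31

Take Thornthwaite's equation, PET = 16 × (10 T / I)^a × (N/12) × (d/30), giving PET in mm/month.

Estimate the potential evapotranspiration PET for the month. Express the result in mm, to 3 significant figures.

125 mm

10T/I = 10 × 25.8 / 153.3 = 1.6830
(10T/I)^a = 1.6830^3.859 = 7.4552
Uncorrected PET = 16 × 7.4552 = 119.283 mm
Correction = (N/12)(d/30) = (12.2/12)(31/30) = 1.0506
PET = 119.283 × 1.0506 = 125.319 mm/month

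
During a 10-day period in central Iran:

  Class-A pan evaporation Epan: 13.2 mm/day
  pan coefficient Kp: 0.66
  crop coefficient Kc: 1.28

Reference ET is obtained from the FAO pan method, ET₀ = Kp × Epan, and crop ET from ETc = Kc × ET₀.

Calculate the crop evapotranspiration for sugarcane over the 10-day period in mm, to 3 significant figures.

112 mm

ET₀ = 0.66 × 13.2 = 8.7120 mm/d
ETc = Kc × ET₀ = 1.28 × 8.7120 = 11.1514 mm/d
Over 10 days: 11.1514 × 10 = 111.514 mm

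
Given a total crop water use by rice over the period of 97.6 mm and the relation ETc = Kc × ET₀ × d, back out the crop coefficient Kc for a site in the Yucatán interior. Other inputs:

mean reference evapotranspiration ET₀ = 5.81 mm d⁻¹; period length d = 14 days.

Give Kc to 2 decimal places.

1.20

ETc = Kc × ET₀ × d  ⇒  Kc = ETc / (ET₀ × d)
Kc = 97.6 / (5.81 × 14) = 97.6 / 81.34 = 1.1999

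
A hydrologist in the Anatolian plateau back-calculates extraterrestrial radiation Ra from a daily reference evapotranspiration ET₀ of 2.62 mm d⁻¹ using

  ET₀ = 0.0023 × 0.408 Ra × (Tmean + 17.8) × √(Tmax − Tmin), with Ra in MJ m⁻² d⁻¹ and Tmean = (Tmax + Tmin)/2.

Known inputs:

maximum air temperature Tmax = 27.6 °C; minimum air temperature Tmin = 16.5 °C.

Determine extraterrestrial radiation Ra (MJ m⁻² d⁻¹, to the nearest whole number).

Tmean = (27.6+16.5)/2 = 22.05 °C; ΔT = 11.1
Ra = ET₀ / [0.0023 × 0.408 × (Tmean+17.8) × √ΔT]
   = 2.62 / (0.0023 × 0.408 × 39.85 × 3.3317) = 21.029 MJ m⁻² d⁻¹

21 MJ m⁻² d⁻¹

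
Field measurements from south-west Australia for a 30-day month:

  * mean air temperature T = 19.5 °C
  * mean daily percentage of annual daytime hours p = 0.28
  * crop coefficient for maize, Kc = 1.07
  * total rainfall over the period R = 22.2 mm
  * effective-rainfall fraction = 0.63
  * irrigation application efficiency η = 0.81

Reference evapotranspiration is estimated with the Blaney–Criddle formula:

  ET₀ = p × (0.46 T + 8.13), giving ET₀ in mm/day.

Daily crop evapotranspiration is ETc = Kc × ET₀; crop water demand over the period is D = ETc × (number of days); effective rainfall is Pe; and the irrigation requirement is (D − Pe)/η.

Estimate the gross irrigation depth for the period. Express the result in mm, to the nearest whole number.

ET₀ = 0.28 × (0.46 × 19.5 + 8.13) = 0.28 × 17.100 = 4.7880 mm/d
ETc = Kc × ET₀ = 1.07 × 4.7880 = 5.1232 mm/d
Crop demand D = ETc × 30 d = 5.1232 × 30 = 153.696 mm
Pe = 0.63 × 22.2 = 13.986 mm
D − Pe = 153.696 − 13.986 = 139.710 mm
Gross irrigation = 139.710 / 0.81 = 172.481 mm

172 mm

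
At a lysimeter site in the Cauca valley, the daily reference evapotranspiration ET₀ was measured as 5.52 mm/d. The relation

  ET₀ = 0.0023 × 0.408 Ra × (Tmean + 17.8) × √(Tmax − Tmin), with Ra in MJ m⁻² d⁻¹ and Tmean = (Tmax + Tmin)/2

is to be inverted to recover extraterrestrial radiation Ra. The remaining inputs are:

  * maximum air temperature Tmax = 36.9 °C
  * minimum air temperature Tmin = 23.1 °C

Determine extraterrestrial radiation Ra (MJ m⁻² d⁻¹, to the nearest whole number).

33 MJ m⁻² d⁻¹

Tmean = (36.9+23.1)/2 = 30.00 °C; ΔT = 13.8
Ra = ET₀ / [0.0023 × 0.408 × (Tmean+17.8) × √ΔT]
   = 5.52 / (0.0023 × 0.408 × 47.80 × 3.7148) = 33.127 MJ m⁻² d⁻¹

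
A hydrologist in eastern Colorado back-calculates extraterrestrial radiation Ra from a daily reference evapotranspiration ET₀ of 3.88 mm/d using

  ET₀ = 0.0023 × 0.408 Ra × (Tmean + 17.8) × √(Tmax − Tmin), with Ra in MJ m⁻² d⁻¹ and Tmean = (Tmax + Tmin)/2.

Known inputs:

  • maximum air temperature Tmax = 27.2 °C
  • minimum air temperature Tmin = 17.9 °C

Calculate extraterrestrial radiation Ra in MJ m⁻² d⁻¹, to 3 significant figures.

33.6 MJ m⁻² d⁻¹

Tmean = (27.2+17.9)/2 = 22.55 °C; ΔT = 9.3
Ra = ET₀ / [0.0023 × 0.408 × (Tmean+17.8) × √ΔT]
   = 3.88 / (0.0023 × 0.408 × 40.35 × 3.0496) = 33.601 MJ m⁻² d⁻¹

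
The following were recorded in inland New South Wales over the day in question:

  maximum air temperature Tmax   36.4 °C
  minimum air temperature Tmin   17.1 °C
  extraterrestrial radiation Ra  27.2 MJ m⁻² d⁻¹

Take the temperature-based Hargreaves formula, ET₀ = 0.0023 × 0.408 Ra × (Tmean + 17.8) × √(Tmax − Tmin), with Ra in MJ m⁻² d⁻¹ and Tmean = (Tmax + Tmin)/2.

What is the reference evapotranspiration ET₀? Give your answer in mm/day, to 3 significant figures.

Tmean = (36.4 + 17.1)/2 = 26.75 °C
0.408 Ra = 0.408 × 27.2 = 11.0976 mm/d equivalent
ET₀ = 0.0023 × 11.0976 × (26.75 + 17.8) × √19.3 = 0.0023 × 11.0976 × 44.55 × 4.3932 = 4.9956 mm/d

5.00 mm/day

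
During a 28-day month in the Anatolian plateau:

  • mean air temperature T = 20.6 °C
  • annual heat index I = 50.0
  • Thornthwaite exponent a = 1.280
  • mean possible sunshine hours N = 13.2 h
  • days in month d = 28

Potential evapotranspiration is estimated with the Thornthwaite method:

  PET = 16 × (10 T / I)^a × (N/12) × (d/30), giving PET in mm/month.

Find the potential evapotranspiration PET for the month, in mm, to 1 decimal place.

100.6 mm

10T/I = 10 × 20.6 / 50.0 = 4.1200
(10T/I)^a = 4.1200^1.280 = 6.1245
Uncorrected PET = 16 × 6.1245 = 97.992 mm
Correction = (N/12)(d/30) = (13.2/12)(28/30) = 1.0267
PET = 97.992 × 1.0267 = 100.608 mm/month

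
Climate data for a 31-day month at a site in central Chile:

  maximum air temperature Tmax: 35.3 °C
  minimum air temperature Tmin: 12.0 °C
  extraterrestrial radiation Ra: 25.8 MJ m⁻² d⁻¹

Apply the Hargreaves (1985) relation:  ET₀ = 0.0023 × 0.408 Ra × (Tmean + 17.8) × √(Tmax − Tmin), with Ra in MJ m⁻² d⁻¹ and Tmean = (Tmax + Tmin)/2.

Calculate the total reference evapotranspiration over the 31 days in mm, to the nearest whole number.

150 mm

Tmean = (35.3 + 12.0)/2 = 23.65 °C
0.408 Ra = 0.408 × 25.8 = 10.5264 mm/d equivalent
ET₀ = 0.0023 × 10.5264 × (23.65 + 17.8) × √23.3 = 0.0023 × 10.5264 × 41.45 × 4.8270 = 4.8441 mm/d
Over 31 days: 4.8441 × 31 = 150.167 mm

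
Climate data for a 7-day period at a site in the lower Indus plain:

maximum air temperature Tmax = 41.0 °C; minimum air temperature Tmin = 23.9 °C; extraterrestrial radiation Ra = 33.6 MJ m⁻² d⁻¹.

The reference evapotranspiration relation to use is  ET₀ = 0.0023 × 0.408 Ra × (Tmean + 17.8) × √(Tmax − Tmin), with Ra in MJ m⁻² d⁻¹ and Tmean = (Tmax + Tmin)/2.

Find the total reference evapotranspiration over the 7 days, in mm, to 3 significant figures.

45.9 mm

Tmean = (41.0 + 23.9)/2 = 32.45 °C
0.408 Ra = 0.408 × 33.6 = 13.7088 mm/d equivalent
ET₀ = 0.0023 × 13.7088 × (32.45 + 17.8) × √17.1 = 0.0023 × 13.7088 × 50.25 × 4.1352 = 6.5518 mm/d
Over 7 days: 6.5518 × 7 = 45.863 mm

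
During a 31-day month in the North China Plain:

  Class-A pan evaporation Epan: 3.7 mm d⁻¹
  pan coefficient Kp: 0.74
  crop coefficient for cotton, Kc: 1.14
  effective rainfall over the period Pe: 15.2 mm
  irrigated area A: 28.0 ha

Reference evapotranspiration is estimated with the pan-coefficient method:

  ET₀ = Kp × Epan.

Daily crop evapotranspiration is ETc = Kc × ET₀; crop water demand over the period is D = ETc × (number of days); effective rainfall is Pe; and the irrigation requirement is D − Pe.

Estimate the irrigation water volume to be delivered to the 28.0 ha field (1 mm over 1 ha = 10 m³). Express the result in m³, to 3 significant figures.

ET₀ = 0.74 × 3.7 = 2.7380 mm/d
ETc = Kc × ET₀ = 1.14 × 2.7380 = 3.1213 mm/d
Crop demand D = ETc × 31 d = 3.1213 × 31 = 96.760 mm
D − Pe = 96.760 − 15.2 = 81.560 mm
Volume = 81.560 mm × 28.0 ha × 10 = 22836.8 m³

22800 m³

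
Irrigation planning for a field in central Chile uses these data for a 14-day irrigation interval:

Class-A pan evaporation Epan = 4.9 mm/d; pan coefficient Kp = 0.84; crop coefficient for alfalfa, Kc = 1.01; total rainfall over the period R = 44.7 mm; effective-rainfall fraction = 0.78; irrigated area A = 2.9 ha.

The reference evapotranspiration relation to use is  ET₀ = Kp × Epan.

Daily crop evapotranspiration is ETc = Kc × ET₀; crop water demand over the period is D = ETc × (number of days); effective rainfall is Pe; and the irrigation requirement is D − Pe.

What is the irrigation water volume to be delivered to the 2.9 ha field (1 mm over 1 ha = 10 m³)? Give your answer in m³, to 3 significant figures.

ET₀ = 0.84 × 4.9 = 4.1160 mm/d
ETc = Kc × ET₀ = 1.01 × 4.1160 = 4.1572 mm/d
Crop demand D = ETc × 14 d = 4.1572 × 14 = 58.201 mm
Pe = 0.78 × 44.7 = 34.866 mm
D − Pe = 58.201 − 34.866 = 23.335 mm
Volume = 23.335 mm × 2.9 ha × 10 = 676.7 m³

677 m³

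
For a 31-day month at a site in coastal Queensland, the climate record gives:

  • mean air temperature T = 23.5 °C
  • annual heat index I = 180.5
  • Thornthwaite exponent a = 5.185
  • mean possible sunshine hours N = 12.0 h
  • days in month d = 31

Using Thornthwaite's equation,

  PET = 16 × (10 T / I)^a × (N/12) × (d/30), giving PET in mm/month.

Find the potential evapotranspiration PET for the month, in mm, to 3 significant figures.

64.9 mm

10T/I = 10 × 23.5 / 180.5 = 1.3019
(10T/I)^a = 1.3019^5.185 = 3.9272
Uncorrected PET = 16 × 3.9272 = 62.835 mm
Correction = (N/12)(d/30) = (12.0/12)(31/30) = 1.0333
PET = 62.835 × 1.0333 = 64.927 mm/month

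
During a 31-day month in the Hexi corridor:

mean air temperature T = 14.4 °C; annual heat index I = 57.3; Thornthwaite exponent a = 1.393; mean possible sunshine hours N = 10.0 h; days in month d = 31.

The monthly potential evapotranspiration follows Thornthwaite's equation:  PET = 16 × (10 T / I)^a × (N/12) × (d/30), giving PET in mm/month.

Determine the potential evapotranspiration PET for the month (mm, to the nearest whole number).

10T/I = 10 × 14.4 / 57.3 = 2.5131
(10T/I)^a = 2.5131^1.393 = 3.6099
Uncorrected PET = 16 × 3.6099 = 57.758 mm
Correction = (N/12)(d/30) = (10.0/12)(31/30) = 0.8611
PET = 57.758 × 0.8611 = 49.735 mm/month

50 mm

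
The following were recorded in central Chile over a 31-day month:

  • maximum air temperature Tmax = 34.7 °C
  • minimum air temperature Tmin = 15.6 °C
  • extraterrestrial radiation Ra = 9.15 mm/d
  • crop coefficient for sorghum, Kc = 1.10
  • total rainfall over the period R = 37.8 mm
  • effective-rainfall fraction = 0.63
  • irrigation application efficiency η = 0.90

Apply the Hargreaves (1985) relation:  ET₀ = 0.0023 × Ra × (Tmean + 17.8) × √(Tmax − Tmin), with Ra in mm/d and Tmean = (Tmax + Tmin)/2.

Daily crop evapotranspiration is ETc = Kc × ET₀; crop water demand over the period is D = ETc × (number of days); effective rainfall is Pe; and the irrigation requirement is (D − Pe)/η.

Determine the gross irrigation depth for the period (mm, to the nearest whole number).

Tmean = (34.7 + 15.6)/2 = 25.15 °C
ET₀ = 0.0023 × 9.15 × (25.15 + 17.8) × √19.1 = 0.0023 × 9.15 × 42.95 × 4.3704 = 3.9503 mm/d
ETc = Kc × ET₀ = 1.10 × 3.9503 = 4.3453 mm/d
Crop demand D = ETc × 31 d = 4.3453 × 31 = 134.704 mm
Pe = 0.63 × 37.8 = 23.814 mm
D − Pe = 134.704 − 23.814 = 110.890 mm
Gross irrigation = 110.890 / 0.90 = 123.211 mm

123 mm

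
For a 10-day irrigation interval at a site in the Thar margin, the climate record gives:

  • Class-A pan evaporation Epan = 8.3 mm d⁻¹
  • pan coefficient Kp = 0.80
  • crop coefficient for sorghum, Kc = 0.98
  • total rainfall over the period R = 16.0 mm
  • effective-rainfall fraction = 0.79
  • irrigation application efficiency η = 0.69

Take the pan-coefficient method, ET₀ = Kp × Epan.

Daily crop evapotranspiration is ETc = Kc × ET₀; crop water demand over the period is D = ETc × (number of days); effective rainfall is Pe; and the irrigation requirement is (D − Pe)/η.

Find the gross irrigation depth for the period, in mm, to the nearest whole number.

ET₀ = 0.80 × 8.3 = 6.6400 mm/d
ETc = Kc × ET₀ = 0.98 × 6.6400 = 6.5072 mm/d
Crop demand D = ETc × 10 d = 6.5072 × 10 = 65.072 mm
Pe = 0.79 × 16.0 = 12.640 mm
D − Pe = 65.072 − 12.640 = 52.432 mm
Gross irrigation = 52.432 / 0.69 = 75.988 mm

76 mm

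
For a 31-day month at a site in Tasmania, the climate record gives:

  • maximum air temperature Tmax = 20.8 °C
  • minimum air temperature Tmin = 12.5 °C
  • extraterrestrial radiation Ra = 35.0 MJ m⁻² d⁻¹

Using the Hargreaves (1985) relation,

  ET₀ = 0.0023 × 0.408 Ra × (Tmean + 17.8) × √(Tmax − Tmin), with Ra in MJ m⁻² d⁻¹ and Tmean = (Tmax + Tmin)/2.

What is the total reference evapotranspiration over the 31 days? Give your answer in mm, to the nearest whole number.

101 mm

Tmean = (20.8 + 12.5)/2 = 16.65 °C
0.408 Ra = 0.408 × 35.0 = 14.2800 mm/d equivalent
ET₀ = 0.0023 × 14.2800 × (16.65 + 17.8) × √8.3 = 0.0023 × 14.2800 × 34.45 × 2.8810 = 3.2598 mm/d
Over 31 days: 3.2598 × 31 = 101.054 mm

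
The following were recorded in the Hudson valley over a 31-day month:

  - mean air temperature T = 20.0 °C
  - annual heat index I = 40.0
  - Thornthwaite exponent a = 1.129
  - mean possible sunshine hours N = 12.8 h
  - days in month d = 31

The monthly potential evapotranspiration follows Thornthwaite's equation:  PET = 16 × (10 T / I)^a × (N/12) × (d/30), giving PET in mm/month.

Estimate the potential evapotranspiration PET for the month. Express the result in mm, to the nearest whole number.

10T/I = 10 × 20.0 / 40.0 = 5.0000
(10T/I)^a = 5.0000^1.129 = 6.1537
Uncorrected PET = 16 × 6.1537 = 98.459 mm
Correction = (N/12)(d/30) = (12.8/12)(31/30) = 1.1022
PET = 98.459 × 1.1022 = 108.522 mm/month

109 mm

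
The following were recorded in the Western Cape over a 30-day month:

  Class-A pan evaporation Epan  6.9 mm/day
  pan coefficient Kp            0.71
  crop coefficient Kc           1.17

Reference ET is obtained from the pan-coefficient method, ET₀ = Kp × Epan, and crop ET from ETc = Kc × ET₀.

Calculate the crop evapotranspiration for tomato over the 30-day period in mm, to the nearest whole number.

172 mm

ET₀ = 0.71 × 6.9 = 4.8990 mm/d
ETc = Kc × ET₀ = 1.17 × 4.8990 = 5.7318 mm/d
Over 30 days: 5.7318 × 30 = 171.954 mm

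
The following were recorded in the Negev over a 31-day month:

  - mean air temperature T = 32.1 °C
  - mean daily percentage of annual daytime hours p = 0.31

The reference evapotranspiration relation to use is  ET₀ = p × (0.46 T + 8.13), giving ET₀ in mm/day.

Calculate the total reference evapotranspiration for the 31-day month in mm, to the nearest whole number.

220 mm

ET₀ = 0.31 × (0.46 × 32.1 + 8.13) = 0.31 × 22.896 = 7.0978 mm/d
Monthly total = 7.0978 × 31 = 220.032 mm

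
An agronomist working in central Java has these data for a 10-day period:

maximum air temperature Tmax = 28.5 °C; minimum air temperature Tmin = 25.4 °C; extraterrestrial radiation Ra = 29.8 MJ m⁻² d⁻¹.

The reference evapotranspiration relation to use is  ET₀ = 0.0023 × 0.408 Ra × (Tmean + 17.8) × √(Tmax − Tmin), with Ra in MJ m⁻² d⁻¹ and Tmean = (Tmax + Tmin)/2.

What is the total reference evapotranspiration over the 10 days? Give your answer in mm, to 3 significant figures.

22.0 mm

Tmean = (28.5 + 25.4)/2 = 26.95 °C
0.408 Ra = 0.408 × 29.8 = 12.1584 mm/d equivalent
ET₀ = 0.0023 × 12.1584 × (26.95 + 17.8) × √3.1 = 0.0023 × 12.1584 × 44.75 × 1.7607 = 2.2033 mm/d
Over 10 days: 2.2033 × 10 = 22.033 mm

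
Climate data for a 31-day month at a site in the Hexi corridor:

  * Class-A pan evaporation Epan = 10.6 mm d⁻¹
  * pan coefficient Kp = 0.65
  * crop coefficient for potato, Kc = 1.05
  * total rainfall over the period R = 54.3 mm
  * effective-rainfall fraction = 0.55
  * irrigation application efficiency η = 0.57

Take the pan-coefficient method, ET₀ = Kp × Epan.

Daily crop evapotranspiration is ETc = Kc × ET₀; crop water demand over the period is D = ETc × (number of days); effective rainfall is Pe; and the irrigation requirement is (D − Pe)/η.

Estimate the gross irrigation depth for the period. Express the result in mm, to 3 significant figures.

341 mm

ET₀ = 0.65 × 10.6 = 6.8900 mm/d
ETc = Kc × ET₀ = 1.05 × 6.8900 = 7.2345 mm/d
Crop demand D = ETc × 31 d = 7.2345 × 31 = 224.270 mm
Pe = 0.55 × 54.3 = 29.865 mm
D − Pe = 224.270 − 29.865 = 194.405 mm
Gross irrigation = 194.405 / 0.57 = 341.061 mm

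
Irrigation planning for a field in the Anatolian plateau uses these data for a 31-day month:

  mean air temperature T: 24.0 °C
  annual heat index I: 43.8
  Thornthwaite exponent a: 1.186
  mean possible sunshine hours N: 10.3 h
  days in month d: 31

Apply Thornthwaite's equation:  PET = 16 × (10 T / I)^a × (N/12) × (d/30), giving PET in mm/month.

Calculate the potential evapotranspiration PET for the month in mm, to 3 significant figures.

107 mm

10T/I = 10 × 24.0 / 43.8 = 5.4795
(10T/I)^a = 5.4795^1.186 = 7.5188
Uncorrected PET = 16 × 7.5188 = 120.301 mm
Correction = (N/12)(d/30) = (10.3/12)(31/30) = 0.8869
PET = 120.301 × 0.8869 = 106.695 mm/month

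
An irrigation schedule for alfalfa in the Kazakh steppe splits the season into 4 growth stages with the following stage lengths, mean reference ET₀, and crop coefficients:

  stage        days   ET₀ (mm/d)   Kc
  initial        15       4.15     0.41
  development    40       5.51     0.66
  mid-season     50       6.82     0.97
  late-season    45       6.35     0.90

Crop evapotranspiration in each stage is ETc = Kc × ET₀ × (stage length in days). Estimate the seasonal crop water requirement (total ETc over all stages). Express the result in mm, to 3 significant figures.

759 mm

initial: 0.41 × 4.15 × 15 = 25.52 mm
development: 0.66 × 5.51 × 40 = 145.46 mm
mid-season: 0.97 × 6.82 × 50 = 330.77 mm
late-season: 0.90 × 6.35 × 45 = 257.18 mm
Seasonal total = 758.93 mm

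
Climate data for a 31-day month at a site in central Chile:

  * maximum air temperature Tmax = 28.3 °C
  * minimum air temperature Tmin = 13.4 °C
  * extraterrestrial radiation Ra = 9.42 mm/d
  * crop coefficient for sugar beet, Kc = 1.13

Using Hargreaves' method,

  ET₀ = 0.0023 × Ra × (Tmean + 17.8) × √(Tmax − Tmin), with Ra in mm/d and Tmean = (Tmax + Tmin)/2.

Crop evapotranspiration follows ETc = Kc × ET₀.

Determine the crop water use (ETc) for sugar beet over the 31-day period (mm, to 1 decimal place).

113.2 mm

Tmean = (28.3 + 13.4)/2 = 20.85 °C
ET₀ = 0.0023 × 9.42 × (20.85 + 17.8) × √14.9 = 0.0023 × 9.42 × 38.65 × 3.8601 = 3.2324 mm/d
ETc = Kc × ET₀ = 1.13 × 3.2324 = 3.6526 mm/d
Over 31 days: 3.6526 × 31 = 113.231 mm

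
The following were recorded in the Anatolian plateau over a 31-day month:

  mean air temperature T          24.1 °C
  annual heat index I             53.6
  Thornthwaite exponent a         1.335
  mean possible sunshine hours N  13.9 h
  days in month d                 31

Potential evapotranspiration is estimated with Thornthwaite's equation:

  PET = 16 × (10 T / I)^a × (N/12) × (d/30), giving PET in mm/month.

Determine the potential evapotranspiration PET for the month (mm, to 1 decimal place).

142.5 mm

10T/I = 10 × 24.1 / 53.6 = 4.4963
(10T/I)^a = 4.4963^1.335 = 7.4398
Uncorrected PET = 16 × 7.4398 = 119.037 mm
Correction = (N/12)(d/30) = (13.9/12)(31/30) = 1.1969
PET = 119.037 × 1.1969 = 142.475 mm/month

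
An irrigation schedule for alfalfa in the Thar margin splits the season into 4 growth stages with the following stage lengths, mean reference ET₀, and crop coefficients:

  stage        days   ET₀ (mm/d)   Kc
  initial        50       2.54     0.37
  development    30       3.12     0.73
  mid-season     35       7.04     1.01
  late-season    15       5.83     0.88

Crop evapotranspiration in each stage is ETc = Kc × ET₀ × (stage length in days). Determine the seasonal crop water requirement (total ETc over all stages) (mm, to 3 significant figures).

initial: 0.37 × 2.54 × 50 = 46.99 mm
development: 0.73 × 3.12 × 30 = 68.33 mm
mid-season: 1.01 × 7.04 × 35 = 248.86 mm
late-season: 0.88 × 5.83 × 15 = 76.96 mm
Seasonal total = 441.14 mm

441 mm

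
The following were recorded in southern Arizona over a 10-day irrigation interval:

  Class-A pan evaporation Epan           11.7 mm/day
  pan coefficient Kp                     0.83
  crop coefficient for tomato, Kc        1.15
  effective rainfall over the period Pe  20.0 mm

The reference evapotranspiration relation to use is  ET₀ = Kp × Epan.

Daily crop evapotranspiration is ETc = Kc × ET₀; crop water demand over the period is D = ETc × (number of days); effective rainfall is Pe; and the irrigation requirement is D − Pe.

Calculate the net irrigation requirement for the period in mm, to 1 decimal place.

ET₀ = 0.83 × 11.7 = 9.7110 mm/d
ETc = Kc × ET₀ = 1.15 × 9.7110 = 11.1677 mm/d
Crop demand D = ETc × 10 d = 11.1677 × 10 = 111.677 mm
D − Pe = 111.677 − 20.0 = 91.677 mm

91.7 mm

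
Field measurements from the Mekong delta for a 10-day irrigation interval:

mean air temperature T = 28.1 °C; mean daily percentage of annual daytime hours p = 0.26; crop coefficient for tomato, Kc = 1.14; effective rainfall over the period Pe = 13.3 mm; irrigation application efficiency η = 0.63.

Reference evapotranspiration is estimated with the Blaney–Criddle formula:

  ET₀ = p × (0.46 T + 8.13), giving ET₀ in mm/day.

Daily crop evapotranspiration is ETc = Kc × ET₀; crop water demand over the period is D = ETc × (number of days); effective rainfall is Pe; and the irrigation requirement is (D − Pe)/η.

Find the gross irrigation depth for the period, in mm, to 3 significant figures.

78.0 mm

ET₀ = 0.26 × (0.46 × 28.1 + 8.13) = 0.26 × 21.056 = 5.4746 mm/d
ETc = Kc × ET₀ = 1.14 × 5.4746 = 6.2410 mm/d
Crop demand D = ETc × 10 d = 6.2410 × 10 = 62.410 mm
D − Pe = 62.410 − 13.3 = 49.110 mm
Gross irrigation = 49.110 / 0.63 = 77.952 mm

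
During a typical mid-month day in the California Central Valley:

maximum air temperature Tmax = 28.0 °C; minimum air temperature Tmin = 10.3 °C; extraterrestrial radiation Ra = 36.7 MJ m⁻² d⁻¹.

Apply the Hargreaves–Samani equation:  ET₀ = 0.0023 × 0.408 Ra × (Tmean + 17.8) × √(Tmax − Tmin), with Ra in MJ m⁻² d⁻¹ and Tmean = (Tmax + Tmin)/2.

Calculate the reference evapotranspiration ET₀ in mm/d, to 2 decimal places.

Tmean = (28.0 + 10.3)/2 = 19.15 °C
0.408 Ra = 0.408 × 36.7 = 14.9736 mm/d equivalent
ET₀ = 0.0023 × 14.9736 × (19.15 + 17.8) × √17.7 = 0.0023 × 14.9736 × 36.95 × 4.2071 = 5.3537 mm/d

5.35 mm/d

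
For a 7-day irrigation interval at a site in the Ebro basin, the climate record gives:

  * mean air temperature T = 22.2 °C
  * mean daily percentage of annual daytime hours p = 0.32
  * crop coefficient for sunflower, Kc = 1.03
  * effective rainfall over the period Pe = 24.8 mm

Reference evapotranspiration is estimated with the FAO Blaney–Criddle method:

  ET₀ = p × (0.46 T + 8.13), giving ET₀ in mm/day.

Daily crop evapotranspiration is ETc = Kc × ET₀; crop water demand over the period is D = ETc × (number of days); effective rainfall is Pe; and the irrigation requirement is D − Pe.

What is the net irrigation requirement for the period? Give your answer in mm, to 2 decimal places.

17.52 mm

ET₀ = 0.32 × (0.46 × 22.2 + 8.13) = 0.32 × 18.342 = 5.8694 mm/d
ETc = Kc × ET₀ = 1.03 × 5.8694 = 6.0455 mm/d
Crop demand D = ETc × 7 d = 6.0455 × 7 = 42.319 mm
D − Pe = 42.319 − 24.8 = 17.519 mm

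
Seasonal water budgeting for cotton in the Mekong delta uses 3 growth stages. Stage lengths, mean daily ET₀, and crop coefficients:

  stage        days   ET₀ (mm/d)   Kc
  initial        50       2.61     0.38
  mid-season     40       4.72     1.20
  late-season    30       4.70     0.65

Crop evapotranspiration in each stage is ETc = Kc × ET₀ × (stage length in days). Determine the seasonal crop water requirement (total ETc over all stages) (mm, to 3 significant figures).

368 mm

initial: 0.38 × 2.61 × 50 = 49.59 mm
mid-season: 1.20 × 4.72 × 40 = 226.56 mm
late-season: 0.65 × 4.70 × 30 = 91.65 mm
Seasonal total = 367.80 mm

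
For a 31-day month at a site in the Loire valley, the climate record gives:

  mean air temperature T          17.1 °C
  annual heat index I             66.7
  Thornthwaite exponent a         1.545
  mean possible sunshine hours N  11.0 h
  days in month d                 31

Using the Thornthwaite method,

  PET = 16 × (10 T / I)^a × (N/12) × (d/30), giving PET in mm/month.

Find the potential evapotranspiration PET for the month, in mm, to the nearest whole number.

65 mm

10T/I = 10 × 17.1 / 66.7 = 2.5637
(10T/I)^a = 2.5637^1.545 = 4.2825
Uncorrected PET = 16 × 4.2825 = 68.520 mm
Correction = (N/12)(d/30) = (11.0/12)(31/30) = 0.9472
PET = 68.520 × 0.9472 = 64.902 mm/month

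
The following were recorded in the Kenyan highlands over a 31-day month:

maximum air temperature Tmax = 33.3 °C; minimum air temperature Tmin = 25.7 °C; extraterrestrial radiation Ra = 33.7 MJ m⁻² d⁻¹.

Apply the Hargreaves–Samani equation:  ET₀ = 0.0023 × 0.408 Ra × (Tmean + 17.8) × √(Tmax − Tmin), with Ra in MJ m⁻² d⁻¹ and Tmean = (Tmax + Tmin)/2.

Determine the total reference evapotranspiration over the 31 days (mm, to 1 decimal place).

Tmean = (33.3 + 25.7)/2 = 29.50 °C
0.408 Ra = 0.408 × 33.7 = 13.7496 mm/d equivalent
ET₀ = 0.0023 × 13.7496 × (29.50 + 17.8) × √7.6 = 0.0023 × 13.7496 × 47.30 × 2.7568 = 4.1237 mm/d
Over 31 days: 4.1237 × 31 = 127.835 mm

127.8 mm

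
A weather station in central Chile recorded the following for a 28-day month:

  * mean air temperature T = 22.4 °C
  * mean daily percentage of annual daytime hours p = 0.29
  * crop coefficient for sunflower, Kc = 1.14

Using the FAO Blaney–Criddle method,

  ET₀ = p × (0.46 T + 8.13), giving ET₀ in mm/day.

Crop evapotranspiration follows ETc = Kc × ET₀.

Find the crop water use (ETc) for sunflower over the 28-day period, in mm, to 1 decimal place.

ET₀ = 0.29 × (0.46 × 22.4 + 8.13) = 0.29 × 18.434 = 5.3459 mm/d
ETc = Kc × ET₀ = 1.14 × 5.3459 = 6.0943 mm/d
Over 28 days: 6.0943 × 28 = 170.640 mm

170.6 mm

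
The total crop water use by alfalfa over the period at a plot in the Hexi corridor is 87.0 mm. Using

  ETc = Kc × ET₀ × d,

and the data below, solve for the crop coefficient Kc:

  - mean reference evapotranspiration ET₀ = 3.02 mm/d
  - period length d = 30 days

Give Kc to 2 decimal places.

ETc = Kc × ET₀ × d  ⇒  Kc = ETc / (ET₀ × d)
Kc = 87.0 / (3.02 × 30) = 87.0 / 90.60 = 0.9603

0.96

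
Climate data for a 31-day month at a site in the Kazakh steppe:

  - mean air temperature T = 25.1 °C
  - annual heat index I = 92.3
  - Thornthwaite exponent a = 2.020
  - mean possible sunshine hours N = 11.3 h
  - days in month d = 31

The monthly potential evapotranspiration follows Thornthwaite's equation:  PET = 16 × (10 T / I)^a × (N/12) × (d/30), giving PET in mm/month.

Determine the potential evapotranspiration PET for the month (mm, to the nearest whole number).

117 mm

10T/I = 10 × 25.1 / 92.3 = 2.7194
(10T/I)^a = 2.7194^2.020 = 7.5446
Uncorrected PET = 16 × 7.5446 = 120.714 mm
Correction = (N/12)(d/30) = (11.3/12)(31/30) = 0.9731
PET = 120.714 × 0.9731 = 117.467 mm/month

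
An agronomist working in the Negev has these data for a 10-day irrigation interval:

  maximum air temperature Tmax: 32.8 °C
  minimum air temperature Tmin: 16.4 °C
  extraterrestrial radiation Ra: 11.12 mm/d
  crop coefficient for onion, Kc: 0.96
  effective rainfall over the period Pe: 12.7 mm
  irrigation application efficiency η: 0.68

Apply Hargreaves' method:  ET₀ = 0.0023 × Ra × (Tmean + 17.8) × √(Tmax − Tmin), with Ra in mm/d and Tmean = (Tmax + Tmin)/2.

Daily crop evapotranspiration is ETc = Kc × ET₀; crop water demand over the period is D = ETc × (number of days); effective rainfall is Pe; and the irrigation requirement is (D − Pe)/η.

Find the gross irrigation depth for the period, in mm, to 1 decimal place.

43.3 mm

Tmean = (32.8 + 16.4)/2 = 24.60 °C
ET₀ = 0.0023 × 11.12 × (24.60 + 17.8) × √16.4 = 0.0023 × 11.12 × 42.40 × 4.0497 = 4.3916 mm/d
ETc = Kc × ET₀ = 0.96 × 4.3916 = 4.2159 mm/d
Crop demand D = ETc × 10 d = 4.2159 × 10 = 42.159 mm
D − Pe = 42.159 − 12.7 = 29.459 mm
Gross irrigation = 29.459 / 0.68 = 43.322 mm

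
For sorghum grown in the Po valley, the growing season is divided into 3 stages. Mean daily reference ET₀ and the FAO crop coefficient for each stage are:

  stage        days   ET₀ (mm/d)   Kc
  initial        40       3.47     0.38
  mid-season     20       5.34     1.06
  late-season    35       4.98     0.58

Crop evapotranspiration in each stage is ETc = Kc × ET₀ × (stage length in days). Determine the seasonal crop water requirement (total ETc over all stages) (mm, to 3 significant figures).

initial: 0.38 × 3.47 × 40 = 52.74 mm
mid-season: 1.06 × 5.34 × 20 = 113.21 mm
late-season: 0.58 × 4.98 × 35 = 101.09 mm
Seasonal total = 267.04 mm

267 mm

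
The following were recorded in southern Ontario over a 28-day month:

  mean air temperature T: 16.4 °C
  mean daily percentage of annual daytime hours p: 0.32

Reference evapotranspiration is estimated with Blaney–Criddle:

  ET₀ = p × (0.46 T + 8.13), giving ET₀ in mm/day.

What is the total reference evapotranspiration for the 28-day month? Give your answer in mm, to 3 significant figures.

ET₀ = 0.32 × (0.46 × 16.4 + 8.13) = 0.32 × 15.674 = 5.0157 mm/d
Monthly total = 5.0157 × 28 = 140.440 mm

140 mm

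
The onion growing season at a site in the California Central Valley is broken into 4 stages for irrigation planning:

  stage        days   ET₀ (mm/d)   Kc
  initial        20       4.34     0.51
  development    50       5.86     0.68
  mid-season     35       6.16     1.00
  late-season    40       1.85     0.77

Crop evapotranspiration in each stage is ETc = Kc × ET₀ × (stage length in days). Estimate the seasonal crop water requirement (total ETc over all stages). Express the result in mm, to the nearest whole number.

initial: 0.51 × 4.34 × 20 = 44.27 mm
development: 0.68 × 5.86 × 50 = 199.24 mm
mid-season: 1.00 × 6.16 × 35 = 215.60 mm
late-season: 0.77 × 1.85 × 40 = 56.98 mm
Seasonal total = 516.09 mm

516 mm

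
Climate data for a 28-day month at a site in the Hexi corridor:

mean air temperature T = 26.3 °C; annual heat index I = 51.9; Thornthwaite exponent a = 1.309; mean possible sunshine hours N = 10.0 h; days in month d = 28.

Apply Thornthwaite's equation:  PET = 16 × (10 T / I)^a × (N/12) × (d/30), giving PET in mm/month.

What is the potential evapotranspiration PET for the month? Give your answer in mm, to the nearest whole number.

104 mm

10T/I = 10 × 26.3 / 51.9 = 5.0674
(10T/I)^a = 5.0674^1.309 = 8.3669
Uncorrected PET = 16 × 8.3669 = 133.870 mm
Correction = (N/12)(d/30) = (10.0/12)(28/30) = 0.7778
PET = 133.870 × 0.7778 = 104.124 mm/month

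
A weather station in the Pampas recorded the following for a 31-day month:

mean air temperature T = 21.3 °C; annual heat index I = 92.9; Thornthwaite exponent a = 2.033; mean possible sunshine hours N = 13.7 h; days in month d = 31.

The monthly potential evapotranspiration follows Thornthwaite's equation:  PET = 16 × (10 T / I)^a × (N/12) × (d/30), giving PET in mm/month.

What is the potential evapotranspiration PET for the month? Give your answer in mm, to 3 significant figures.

10T/I = 10 × 21.3 / 92.9 = 2.2928
(10T/I)^a = 2.2928^2.033 = 5.4029
Uncorrected PET = 16 × 5.4029 = 86.446 mm
Correction = (N/12)(d/30) = (13.7/12)(31/30) = 1.1797
PET = 86.446 × 1.1797 = 101.980 mm/month

102 mm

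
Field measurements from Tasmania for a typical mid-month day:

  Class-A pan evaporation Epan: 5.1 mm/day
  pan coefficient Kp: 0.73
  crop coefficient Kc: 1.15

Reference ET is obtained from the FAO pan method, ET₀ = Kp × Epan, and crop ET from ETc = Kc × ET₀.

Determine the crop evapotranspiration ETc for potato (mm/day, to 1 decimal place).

4.3 mm/day

ET₀ = 0.73 × 5.1 = 3.7230 mm/d
ETc = Kc × ET₀ = 1.15 × 3.7230 = 4.2815 mm/d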